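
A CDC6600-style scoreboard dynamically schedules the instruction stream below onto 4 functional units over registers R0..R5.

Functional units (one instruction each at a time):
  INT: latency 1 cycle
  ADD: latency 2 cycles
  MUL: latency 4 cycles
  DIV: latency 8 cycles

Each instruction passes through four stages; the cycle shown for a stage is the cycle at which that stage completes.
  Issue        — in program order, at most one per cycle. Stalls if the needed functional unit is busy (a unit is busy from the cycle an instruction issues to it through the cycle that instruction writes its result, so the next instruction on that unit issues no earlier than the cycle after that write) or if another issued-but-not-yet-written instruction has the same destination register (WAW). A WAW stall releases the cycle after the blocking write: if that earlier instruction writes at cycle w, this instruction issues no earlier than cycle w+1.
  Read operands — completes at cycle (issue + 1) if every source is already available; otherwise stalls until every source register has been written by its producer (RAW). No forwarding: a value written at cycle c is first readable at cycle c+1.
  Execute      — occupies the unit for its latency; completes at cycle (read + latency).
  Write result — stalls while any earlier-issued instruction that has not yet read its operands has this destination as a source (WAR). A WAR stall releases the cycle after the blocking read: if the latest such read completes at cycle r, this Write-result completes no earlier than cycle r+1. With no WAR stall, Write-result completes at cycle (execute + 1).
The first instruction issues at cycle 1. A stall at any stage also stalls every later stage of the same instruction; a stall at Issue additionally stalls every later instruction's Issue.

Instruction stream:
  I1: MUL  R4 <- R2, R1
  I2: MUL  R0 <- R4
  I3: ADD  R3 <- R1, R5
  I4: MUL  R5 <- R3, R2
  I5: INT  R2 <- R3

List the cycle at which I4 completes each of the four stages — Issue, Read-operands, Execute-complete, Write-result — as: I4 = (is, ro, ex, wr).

c1: issue I1 (MUL)
c2: I1 read-ops
c6: I1 finished on MUL
c7: I1→R4
c8: issue I2 (MUL)
c9: I2 read-ops | issue I3 (ADD)
c10: I3 read-ops
c12: I3 finished on ADD
c13: I2 finished on MUL | I3→R3
c14: I2→R0
c15: issue I4 (MUL)
c16: I4 read-ops | issue I5 (INT)
c17: I5 read-ops
c18: I5 finished on INT
c19: I5→R2
c20: I4 finished on MUL
c21: I4→R5

I4 = (15, 16, 20, 21)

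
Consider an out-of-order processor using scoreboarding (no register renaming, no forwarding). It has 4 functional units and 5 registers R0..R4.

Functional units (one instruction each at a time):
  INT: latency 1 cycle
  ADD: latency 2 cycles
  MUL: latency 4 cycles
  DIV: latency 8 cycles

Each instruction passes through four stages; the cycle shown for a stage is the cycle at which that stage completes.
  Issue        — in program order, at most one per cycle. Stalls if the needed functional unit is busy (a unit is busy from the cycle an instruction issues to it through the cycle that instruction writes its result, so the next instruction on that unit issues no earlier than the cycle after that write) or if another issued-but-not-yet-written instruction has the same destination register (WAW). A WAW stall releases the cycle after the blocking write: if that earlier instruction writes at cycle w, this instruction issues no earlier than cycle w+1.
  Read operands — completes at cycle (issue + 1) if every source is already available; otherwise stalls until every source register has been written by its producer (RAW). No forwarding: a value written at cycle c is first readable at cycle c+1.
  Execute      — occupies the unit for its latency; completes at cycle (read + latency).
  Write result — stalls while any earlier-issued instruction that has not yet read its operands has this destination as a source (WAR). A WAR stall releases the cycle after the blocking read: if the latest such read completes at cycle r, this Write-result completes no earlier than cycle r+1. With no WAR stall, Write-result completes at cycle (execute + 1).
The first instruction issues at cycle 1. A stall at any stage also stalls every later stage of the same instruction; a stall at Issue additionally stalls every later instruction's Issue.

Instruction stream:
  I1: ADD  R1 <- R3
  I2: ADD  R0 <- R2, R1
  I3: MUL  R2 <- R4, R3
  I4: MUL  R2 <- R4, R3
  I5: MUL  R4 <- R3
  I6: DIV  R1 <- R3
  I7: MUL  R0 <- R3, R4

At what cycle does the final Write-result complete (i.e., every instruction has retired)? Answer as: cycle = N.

I1 -> (1, 2, 4, 5)
I2 -> (6, 7, 9, 10)  // struct: ADD busy until I1 writes@5
I3 -> (7, 8, 12, 13)
I4 -> (14, 15, 19, 20)  // struct: MUL busy until I3 writes@13
I5 -> (21, 22, 26, 27)  // struct: MUL busy until I4 writes@20
I6 -> (22, 23, 31, 32)
I7 -> (28, 29, 33, 34)  // struct: MUL busy until I5 writes@27

cycle = 34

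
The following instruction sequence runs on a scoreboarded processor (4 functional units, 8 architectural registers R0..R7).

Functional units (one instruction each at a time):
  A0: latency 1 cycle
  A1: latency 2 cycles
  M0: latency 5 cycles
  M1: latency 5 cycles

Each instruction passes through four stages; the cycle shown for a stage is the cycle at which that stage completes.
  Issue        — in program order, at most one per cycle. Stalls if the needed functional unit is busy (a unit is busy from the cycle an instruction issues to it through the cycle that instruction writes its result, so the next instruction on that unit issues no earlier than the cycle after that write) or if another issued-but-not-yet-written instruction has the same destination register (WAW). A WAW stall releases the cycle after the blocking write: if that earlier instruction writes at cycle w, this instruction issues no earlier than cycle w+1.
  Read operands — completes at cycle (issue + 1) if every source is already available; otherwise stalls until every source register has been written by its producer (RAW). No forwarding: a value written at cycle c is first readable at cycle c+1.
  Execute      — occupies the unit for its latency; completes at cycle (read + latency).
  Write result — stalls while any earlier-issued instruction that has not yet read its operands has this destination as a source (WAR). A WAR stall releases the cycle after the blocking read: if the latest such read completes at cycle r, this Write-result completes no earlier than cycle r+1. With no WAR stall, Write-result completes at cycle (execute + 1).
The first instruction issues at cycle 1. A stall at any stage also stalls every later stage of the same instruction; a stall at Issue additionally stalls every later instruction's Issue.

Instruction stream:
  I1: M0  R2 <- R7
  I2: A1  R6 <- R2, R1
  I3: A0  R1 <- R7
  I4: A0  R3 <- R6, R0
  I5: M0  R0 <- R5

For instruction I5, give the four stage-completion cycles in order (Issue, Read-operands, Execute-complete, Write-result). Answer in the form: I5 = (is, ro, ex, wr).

I5 = (12, 13, 18, 19)

cycle 1: issue I1 (M0)
cycle 2: I1 read-ops · issue I2 (A1)
cycle 3: issue I3 (A0)
cycle 4: I3 read-ops
cycle 5: I3 finished on A0
cycle 7: I1 finished on M0
cycle 8: I1→R2
cycle 9: I2 read-ops
cycle 10: I3→R1
cycle 11: I2 finished on A1 · issue I4 (A0)
cycle 12: I2→R6 · issue I5 (M0)
cycle 13: I4 read-ops · I5 read-ops
cycle 14: I4 finished on A0
cycle 15: I4→R3
cycle 18: I5 finished on M0
cycle 19: I5→R0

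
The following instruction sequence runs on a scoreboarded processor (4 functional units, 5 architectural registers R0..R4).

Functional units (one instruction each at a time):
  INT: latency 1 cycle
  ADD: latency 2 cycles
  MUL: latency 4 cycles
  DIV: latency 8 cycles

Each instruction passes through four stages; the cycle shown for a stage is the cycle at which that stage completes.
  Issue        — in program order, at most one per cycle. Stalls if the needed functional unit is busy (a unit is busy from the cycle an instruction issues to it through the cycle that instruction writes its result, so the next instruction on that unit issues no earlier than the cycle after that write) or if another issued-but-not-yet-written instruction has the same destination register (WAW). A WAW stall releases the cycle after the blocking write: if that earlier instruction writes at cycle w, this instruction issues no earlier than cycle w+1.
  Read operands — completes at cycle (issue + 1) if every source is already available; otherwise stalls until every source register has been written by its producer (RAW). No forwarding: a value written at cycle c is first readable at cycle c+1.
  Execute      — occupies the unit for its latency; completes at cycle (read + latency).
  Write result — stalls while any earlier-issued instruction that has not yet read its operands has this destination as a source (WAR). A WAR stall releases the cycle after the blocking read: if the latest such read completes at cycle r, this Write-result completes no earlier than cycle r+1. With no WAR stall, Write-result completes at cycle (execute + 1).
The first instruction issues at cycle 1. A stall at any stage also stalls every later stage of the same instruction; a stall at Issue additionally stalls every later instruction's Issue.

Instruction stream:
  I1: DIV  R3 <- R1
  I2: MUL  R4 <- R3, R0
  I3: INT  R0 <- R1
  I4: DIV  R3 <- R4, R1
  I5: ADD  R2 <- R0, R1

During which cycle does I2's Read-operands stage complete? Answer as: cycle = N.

cycle = 12

I1: IS=1 RO=2 EX=10 WR=11
I2: IS=2 RO=12 EX=16 WR=17  [RAW R3: wait I1 write@11]
I3: IS=3 RO=4 EX=5 WR=13  [WAR R0: wait I2 read@12]
I4: IS=12 RO=18 EX=26 WR=27  [struct: DIV busy until I1 writes@11; RAW R4: wait I2 write@17]
I5: IS=13 RO=14 EX=16 WR=17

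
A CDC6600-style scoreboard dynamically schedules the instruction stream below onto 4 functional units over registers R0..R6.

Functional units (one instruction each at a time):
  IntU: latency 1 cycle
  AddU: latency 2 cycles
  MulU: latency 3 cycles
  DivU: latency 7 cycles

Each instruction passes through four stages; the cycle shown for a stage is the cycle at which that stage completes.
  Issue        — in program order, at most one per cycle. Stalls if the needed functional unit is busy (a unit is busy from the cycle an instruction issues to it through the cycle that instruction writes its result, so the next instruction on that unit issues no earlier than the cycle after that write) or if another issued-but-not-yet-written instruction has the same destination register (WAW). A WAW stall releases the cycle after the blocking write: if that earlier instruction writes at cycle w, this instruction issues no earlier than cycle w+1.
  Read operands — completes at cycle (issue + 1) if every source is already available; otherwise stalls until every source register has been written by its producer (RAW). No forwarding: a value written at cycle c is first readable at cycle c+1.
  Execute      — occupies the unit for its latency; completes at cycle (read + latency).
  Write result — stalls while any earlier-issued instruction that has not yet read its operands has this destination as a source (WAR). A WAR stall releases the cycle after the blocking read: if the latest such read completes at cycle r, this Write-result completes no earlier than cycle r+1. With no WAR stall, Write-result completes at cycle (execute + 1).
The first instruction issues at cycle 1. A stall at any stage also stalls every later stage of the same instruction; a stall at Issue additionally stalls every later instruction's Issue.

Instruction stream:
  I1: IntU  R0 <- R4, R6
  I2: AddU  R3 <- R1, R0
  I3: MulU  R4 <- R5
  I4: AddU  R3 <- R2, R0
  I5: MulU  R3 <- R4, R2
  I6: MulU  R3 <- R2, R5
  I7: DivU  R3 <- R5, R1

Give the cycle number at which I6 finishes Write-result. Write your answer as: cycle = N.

I1: IS=1 RO=2 EX=3 WR=4
I2: IS=2 RO=5 EX=7 WR=8  [RAW R0: wait I1 write@4]
I3: IS=3 RO=4 EX=7 WR=8
I4: IS=9 RO=10 EX=12 WR=13  [struct: AddU busy until I2 writes@8]
I5: IS=14 RO=15 EX=18 WR=19  [WAW R3: wait I4 write@13]
I6: IS=20 RO=21 EX=24 WR=25  [struct: MulU busy until I5 writes@19]
I7: IS=26 RO=27 EX=34 WR=35  [WAW R3: wait I6 write@25]

cycle = 25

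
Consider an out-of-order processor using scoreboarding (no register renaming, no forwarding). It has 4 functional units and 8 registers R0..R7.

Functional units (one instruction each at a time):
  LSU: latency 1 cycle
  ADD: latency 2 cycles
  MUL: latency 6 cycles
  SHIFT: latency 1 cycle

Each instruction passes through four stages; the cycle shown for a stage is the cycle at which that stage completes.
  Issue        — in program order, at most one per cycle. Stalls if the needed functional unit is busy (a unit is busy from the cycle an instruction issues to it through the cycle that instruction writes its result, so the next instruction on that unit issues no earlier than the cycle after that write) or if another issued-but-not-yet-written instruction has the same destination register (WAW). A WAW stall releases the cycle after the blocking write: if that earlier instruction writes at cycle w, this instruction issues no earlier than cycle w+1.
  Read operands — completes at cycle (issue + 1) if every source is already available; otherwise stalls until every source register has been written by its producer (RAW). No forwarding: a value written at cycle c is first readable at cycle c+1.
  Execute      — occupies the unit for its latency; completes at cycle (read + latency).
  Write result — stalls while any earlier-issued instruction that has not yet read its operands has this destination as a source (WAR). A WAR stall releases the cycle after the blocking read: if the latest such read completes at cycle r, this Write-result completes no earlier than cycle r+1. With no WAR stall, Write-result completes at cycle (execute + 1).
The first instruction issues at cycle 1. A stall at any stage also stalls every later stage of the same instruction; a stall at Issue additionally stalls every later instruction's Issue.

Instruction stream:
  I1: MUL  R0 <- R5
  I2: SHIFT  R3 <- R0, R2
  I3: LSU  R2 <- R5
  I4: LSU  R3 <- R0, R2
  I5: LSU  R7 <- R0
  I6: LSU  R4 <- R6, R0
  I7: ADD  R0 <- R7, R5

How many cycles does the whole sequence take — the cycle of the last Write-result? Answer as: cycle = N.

c1: I1→MUL
c2: I1 RO · I2→SHIFT
c3: I3→LSU
c4: I3 RO
c5: I3 EX
c8: I1 EX
c9: I1 WR R0
c10: I2 RO
c11: I2 EX · I3 WR R2
c12: I2 WR R3
c13: I4→LSU
c14: I4 RO
c15: I4 EX
c16: I4 WR R3
c17: I5→LSU
c18: I5 RO
c19: I5 EX
c20: I5 WR R7
c21: I6→LSU
c22: I6 RO · I7→ADD
c23: I6 EX · I7 RO
c24: I6 WR R4
c25: I7 EX
c26: I7 WR R0

cycle = 26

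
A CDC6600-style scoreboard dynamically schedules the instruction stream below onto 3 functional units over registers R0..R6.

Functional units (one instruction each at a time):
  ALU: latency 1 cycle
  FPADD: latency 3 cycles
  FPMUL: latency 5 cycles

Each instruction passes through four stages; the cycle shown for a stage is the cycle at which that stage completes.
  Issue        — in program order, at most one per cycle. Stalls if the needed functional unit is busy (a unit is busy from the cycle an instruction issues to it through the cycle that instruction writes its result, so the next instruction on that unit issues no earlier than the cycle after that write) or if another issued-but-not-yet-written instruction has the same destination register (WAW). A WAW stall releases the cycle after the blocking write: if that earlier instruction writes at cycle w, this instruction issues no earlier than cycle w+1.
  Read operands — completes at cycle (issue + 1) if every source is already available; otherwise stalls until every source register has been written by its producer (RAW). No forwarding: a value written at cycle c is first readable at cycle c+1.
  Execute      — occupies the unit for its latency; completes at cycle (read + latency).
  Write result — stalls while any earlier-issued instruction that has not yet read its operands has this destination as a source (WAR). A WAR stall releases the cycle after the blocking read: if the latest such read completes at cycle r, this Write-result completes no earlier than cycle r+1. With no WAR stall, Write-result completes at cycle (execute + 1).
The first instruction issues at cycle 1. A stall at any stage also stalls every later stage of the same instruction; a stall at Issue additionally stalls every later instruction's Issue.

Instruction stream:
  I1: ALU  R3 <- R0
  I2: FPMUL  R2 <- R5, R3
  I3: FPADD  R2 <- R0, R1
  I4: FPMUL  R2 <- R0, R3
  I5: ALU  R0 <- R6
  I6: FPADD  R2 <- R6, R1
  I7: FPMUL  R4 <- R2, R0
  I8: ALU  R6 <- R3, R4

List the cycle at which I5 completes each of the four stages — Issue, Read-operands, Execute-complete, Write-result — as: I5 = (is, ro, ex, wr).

I5 = (19, 20, 21, 22)

t=1  I1 issues→ALU
t=2  I1 reads | I2 issues→FPMUL
t=3  I1 exec-done
t=4  I1 writes R3
t=5  I2 reads
t=10  I2 exec-done
t=11  I2 writes R2
t=12  I3 issues→FPADD
t=13  I3 reads
t=16  I3 exec-done
t=17  I3 writes R2
t=18  I4 issues→FPMUL
t=19  I4 reads | I5 issues→ALU
t=20  I5 reads
t=21  I5 exec-done
t=22  I5 writes R0
t=24  I4 exec-done
t=25  I4 writes R2
t=26  I6 issues→FPADD
t=27  I6 reads | I7 issues→FPMUL
t=28  I8 issues→ALU
t=30  I6 exec-done
t=31  I6 writes R2
t=32  I7 reads
t=37  I7 exec-done
t=38  I7 writes R4
t=39  I8 reads
t=40  I8 exec-done
t=41  I8 writes R6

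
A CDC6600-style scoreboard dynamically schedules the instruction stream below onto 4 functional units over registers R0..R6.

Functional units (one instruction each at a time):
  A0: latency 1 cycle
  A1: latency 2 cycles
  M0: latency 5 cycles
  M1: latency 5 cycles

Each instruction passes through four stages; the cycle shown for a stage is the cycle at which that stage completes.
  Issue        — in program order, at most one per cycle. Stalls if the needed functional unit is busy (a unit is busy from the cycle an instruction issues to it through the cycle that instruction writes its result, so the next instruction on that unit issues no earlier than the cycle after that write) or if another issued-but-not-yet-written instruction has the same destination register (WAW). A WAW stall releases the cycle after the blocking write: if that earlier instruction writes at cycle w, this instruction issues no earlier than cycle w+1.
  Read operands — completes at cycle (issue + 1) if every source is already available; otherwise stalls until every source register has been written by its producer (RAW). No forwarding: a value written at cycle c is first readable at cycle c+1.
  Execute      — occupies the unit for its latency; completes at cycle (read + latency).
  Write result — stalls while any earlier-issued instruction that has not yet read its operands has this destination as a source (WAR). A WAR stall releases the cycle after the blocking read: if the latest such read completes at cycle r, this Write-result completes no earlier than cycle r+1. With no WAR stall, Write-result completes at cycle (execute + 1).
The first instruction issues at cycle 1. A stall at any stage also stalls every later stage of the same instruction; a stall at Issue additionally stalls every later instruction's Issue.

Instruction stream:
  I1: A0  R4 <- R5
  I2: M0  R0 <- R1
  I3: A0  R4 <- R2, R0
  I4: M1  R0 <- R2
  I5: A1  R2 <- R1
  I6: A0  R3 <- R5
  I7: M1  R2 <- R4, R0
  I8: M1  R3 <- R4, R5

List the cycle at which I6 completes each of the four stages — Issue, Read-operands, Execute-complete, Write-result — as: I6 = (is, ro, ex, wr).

I6 = (13, 14, 15, 16)

c1: I1 issues→A0
c2: I1 reads | I2 issues→M0
c3: I1 exec-done | I2 reads
c4: I1 writes R4
c5: I3 issues→A0
c8: I2 exec-done
c9: I2 writes R0
c10: I3 reads | I4 issues→M1
c11: I3 exec-done | I4 reads | I5 issues→A1
c12: I3 writes R4 | I5 reads
c13: I6 issues→A0
c14: I5 exec-done | I6 reads
c15: I5 writes R2 | I6 exec-done
c16: I4 exec-done | I6 writes R3
c17: I4 writes R0
c18: I7 issues→M1
c19: I7 reads
c24: I7 exec-done
c25: I7 writes R2
c26: I8 issues→M1
c27: I8 reads
c32: I8 exec-done
c33: I8 writes R3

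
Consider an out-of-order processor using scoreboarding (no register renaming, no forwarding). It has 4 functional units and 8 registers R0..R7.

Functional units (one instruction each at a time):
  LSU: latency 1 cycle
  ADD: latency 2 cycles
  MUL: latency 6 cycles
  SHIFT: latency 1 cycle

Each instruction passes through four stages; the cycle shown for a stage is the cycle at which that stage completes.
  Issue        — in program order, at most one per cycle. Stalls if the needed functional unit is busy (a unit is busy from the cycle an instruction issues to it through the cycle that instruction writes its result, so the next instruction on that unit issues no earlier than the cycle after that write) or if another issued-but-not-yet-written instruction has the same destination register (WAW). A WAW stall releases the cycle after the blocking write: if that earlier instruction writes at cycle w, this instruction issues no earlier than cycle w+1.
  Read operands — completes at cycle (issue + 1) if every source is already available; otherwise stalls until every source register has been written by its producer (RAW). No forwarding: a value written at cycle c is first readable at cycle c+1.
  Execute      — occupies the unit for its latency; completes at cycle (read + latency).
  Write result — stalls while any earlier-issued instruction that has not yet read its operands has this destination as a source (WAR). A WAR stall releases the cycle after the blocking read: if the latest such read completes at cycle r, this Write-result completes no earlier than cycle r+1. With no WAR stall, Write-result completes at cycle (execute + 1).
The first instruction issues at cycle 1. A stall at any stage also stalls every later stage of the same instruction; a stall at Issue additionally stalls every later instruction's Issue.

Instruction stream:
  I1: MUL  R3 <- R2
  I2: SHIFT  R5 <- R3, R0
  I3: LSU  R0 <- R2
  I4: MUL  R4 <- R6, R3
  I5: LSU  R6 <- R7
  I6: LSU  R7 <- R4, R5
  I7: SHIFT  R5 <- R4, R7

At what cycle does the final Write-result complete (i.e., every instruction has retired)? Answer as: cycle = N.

I1: IS=1 RO=2 EX=8 WR=9
I2: IS=2 RO=10 EX=11 WR=12  [RAW R3: wait I1 write@9]
I3: IS=3 RO=4 EX=5 WR=11  [WAR R0: wait I2 read@10]
I4: IS=10 RO=11 EX=17 WR=18  [struct: MUL busy until I1 writes@9]
I5: IS=12 RO=13 EX=14 WR=15  [struct: LSU busy until I3 writes@11]
I6: IS=16 RO=19 EX=20 WR=21  [struct: LSU busy until I5 writes@15; RAW R4: wait I4 write@18]
I7: IS=17 RO=22 EX=23 WR=24  [RAW R7: wait I6 write@21]

cycle = 24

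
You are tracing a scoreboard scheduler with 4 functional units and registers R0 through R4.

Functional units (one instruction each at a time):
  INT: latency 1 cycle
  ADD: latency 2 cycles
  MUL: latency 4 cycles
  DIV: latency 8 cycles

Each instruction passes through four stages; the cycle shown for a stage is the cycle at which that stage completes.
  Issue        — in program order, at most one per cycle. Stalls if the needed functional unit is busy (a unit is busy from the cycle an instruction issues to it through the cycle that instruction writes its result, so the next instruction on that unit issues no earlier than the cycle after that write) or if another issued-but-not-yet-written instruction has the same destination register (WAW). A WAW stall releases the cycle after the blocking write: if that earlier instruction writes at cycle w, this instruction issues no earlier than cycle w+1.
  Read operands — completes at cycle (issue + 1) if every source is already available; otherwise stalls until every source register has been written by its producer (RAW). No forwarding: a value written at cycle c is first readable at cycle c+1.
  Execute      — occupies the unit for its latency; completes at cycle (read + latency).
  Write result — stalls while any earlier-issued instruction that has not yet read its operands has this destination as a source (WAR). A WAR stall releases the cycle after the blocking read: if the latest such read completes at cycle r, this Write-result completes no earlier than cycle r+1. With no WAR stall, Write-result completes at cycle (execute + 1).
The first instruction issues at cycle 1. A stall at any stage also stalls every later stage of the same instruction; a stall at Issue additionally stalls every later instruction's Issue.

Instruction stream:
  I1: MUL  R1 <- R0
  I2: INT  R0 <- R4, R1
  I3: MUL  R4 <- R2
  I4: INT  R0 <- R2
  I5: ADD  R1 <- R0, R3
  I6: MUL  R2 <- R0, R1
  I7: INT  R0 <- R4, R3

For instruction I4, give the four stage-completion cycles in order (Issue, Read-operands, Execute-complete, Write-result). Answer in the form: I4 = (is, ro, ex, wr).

1) issue 1, read 2, done 6, write 7
2) issue 2, read 8, done 9, write 10  <RAW R1: wait I1 write@7>
3) issue 8, read 9, done 13, write 14  <struct: MUL busy until I1 writes@7>
4) issue 11, read 12, done 13, write 14  <struct: INT busy until I2 writes@10>
5) issue 12, read 15, done 17, write 18  <RAW R0: wait I4 write@14>
6) issue 15, read 19, done 23, write 24  <struct: MUL busy until I3 writes@14 / RAW R1: wait I5 write@18>
7) issue 16, read 17, done 18, write 20  <WAR R0: wait I6 read@19>

I4 = (11, 12, 13, 14)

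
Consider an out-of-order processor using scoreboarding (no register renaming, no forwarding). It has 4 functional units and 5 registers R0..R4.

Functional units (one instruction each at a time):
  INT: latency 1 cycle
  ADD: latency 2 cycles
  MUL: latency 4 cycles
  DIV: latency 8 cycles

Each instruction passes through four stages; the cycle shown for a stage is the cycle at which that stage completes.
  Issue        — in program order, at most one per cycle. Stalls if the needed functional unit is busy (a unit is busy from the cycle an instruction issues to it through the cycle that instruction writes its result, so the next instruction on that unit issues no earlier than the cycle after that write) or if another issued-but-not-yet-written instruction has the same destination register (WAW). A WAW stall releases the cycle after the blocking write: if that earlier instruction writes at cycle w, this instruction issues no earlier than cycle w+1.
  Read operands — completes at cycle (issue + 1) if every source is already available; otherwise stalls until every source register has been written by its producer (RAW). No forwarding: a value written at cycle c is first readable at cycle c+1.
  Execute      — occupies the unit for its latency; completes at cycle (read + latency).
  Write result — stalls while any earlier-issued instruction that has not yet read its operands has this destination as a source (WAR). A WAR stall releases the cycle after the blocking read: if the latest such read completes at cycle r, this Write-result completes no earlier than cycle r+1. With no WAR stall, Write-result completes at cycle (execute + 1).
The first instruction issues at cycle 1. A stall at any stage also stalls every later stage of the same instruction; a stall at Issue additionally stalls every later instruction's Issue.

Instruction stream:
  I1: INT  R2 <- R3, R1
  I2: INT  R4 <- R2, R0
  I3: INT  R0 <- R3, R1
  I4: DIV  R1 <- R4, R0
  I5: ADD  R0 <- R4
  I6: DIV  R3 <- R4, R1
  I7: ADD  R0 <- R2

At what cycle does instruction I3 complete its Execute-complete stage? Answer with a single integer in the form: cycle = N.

cycle = 11

I1 -> (1, 2, 3, 4)
I2 -> (5, 6, 7, 8)  // struct: INT busy until I1 writes@4
I3 -> (9, 10, 11, 12)  // struct: INT busy until I2 writes@8
I4 -> (10, 13, 21, 22)  // RAW R0: wait I3 write@12
I5 -> (13, 14, 16, 17)  // WAW R0: wait I3 write@12
I6 -> (23, 24, 32, 33)  // struct: DIV busy until I4 writes@22
I7 -> (24, 25, 27, 28)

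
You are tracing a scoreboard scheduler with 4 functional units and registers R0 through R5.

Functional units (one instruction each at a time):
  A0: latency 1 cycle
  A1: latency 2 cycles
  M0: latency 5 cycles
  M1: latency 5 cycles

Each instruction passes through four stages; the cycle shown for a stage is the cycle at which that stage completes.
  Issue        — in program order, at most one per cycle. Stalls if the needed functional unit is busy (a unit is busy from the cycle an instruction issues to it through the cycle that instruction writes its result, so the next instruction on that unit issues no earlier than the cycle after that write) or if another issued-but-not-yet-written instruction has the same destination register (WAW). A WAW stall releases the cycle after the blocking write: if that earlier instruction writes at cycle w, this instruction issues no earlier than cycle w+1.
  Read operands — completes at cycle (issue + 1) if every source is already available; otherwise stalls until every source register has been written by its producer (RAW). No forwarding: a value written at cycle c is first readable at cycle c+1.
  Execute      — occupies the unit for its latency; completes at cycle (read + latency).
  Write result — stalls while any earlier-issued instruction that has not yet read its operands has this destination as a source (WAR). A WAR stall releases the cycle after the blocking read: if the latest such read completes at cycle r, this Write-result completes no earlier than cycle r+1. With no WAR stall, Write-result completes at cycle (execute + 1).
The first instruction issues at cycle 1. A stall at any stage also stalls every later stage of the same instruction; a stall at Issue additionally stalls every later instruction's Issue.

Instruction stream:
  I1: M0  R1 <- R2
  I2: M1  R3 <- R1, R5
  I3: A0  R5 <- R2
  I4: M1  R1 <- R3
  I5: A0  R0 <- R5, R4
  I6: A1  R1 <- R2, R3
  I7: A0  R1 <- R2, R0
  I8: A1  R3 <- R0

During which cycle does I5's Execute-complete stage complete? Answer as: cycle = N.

I1 -> (1, 2, 7, 8)
I2 -> (2, 9, 14, 15)  // RAW R1: wait I1 write@8
I3 -> (3, 4, 5, 10)  // WAR R5: wait I2 read@9
I4 -> (16, 17, 22, 23)  // struct: M1 busy until I2 writes@15
I5 -> (17, 18, 19, 20)
I6 -> (24, 25, 27, 28)  // WAW R1: wait I4 write@23
I7 -> (29, 30, 31, 32)  // WAW R1: wait I6 write@28
I8 -> (30, 31, 33, 34)

cycle = 19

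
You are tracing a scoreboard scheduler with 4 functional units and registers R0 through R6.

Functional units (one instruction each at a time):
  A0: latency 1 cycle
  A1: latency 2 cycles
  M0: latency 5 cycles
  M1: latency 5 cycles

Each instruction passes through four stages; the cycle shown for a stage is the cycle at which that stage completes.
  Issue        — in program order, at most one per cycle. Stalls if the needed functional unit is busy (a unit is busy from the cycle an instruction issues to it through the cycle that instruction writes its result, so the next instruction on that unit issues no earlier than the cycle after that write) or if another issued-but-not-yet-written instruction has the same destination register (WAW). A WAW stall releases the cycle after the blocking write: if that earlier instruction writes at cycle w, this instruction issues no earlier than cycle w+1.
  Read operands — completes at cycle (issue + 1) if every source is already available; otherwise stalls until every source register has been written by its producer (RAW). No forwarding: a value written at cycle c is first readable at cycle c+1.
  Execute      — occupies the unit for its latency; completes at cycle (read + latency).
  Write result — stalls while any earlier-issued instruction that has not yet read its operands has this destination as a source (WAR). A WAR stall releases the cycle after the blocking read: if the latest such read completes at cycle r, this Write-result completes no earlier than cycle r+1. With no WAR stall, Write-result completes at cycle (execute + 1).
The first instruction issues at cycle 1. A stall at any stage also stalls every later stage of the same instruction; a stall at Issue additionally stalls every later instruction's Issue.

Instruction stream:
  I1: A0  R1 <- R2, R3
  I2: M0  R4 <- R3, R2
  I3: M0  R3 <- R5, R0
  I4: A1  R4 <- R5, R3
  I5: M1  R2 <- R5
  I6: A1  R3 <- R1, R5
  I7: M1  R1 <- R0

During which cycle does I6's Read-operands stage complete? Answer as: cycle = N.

t=1  I1→A0
t=2  I1 RO; I2→M0
t=3  I1 EX; I2 RO
t=4  I1 WR R1
t=8  I2 EX
t=9  I2 WR R4
t=10  I3→M0
t=11  I3 RO; I4→A1
t=12  I5→M1
t=13  I5 RO
t=16  I3 EX
t=17  I3 WR R3
t=18  I4 RO; I5 EX
t=19  I5 WR R2
t=20  I4 EX
t=21  I4 WR R4
t=22  I6→A1
t=23  I6 RO; I7→M1
t=24  I7 RO
t=25  I6 EX
t=26  I6 WR R3
t=29  I7 EX
t=30  I7 WR R1

cycle = 23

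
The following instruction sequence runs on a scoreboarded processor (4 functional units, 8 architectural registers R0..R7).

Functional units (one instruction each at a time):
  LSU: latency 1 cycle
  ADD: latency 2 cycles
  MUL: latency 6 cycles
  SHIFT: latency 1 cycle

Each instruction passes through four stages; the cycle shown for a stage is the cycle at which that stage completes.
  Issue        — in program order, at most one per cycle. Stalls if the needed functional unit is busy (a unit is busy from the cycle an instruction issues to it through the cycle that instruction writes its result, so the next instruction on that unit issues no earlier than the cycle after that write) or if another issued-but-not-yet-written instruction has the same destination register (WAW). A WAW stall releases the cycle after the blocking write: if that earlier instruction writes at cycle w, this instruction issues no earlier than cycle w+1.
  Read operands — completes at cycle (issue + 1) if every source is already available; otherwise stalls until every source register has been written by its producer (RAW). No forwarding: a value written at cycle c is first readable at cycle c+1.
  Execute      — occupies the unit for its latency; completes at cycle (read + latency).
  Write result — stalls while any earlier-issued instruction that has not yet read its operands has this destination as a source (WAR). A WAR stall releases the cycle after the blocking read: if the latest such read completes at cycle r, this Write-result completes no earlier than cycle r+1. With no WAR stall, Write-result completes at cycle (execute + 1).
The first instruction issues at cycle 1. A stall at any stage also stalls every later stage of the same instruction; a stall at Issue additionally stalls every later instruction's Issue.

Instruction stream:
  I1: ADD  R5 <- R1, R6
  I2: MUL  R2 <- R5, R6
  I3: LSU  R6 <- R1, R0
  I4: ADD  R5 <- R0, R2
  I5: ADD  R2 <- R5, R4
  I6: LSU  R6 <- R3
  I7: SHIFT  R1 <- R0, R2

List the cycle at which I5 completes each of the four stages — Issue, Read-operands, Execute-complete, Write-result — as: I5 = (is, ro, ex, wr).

I5 = (18, 19, 21, 22)

1) issue 1, read 2, done 4, write 5
2) issue 2, read 6, done 12, write 13  <RAW R5: wait I1 write@5>
3) issue 3, read 4, done 5, write 7  <WAR R6: wait I2 read@6>
4) issue 6, read 14, done 16, write 17  <struct: ADD busy until I1 writes@5 / RAW R2: wait I2 write@13>
5) issue 18, read 19, done 21, write 22  <struct: ADD busy until I4 writes@17>
6) issue 19, read 20, done 21, write 22
7) issue 20, read 23, done 24, write 25  <RAW R2: wait I5 write@22>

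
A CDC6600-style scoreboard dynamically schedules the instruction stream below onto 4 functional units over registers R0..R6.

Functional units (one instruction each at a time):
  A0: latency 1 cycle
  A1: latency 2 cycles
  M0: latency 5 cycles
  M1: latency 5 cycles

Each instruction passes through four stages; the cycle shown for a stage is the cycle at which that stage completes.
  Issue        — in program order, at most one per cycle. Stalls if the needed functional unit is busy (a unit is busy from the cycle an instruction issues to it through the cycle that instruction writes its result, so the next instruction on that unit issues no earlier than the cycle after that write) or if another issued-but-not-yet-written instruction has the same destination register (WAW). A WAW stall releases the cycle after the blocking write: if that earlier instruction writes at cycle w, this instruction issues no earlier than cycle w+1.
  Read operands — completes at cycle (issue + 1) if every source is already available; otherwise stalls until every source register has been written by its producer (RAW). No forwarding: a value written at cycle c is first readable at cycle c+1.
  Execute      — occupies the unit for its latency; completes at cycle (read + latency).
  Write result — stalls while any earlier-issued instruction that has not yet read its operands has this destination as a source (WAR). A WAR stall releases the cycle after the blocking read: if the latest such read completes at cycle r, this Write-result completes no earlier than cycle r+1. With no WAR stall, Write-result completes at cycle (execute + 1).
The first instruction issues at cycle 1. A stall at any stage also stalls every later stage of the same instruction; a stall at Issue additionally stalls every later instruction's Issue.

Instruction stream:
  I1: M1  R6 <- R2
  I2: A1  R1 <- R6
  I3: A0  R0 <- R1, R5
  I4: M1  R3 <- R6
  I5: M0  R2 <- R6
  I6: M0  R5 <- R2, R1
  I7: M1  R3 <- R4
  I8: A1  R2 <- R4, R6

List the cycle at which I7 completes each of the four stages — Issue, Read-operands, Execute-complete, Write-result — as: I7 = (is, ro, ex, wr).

c1: I1 issues→M1
c2: I1 reads, I2 issues→A1
c3: I3 issues→A0
c7: I1 exec-done
c8: I1 writes R6
c9: I2 reads, I4 issues→M1
c10: I4 reads, I5 issues→M0
c11: I2 exec-done, I5 reads
c12: I2 writes R1
c13: I3 reads
c14: I3 exec-done
c15: I3 writes R0, I4 exec-done
c16: I4 writes R3, I5 exec-done
c17: I5 writes R2
c18: I6 issues→M0
c19: I6 reads, I7 issues→M1
c20: I7 reads, I8 issues→A1
c21: I8 reads
c23: I8 exec-done
c24: I6 exec-done, I8 writes R2
c25: I6 writes R5, I7 exec-done
c26: I7 writes R3

I7 = (19, 20, 25, 26)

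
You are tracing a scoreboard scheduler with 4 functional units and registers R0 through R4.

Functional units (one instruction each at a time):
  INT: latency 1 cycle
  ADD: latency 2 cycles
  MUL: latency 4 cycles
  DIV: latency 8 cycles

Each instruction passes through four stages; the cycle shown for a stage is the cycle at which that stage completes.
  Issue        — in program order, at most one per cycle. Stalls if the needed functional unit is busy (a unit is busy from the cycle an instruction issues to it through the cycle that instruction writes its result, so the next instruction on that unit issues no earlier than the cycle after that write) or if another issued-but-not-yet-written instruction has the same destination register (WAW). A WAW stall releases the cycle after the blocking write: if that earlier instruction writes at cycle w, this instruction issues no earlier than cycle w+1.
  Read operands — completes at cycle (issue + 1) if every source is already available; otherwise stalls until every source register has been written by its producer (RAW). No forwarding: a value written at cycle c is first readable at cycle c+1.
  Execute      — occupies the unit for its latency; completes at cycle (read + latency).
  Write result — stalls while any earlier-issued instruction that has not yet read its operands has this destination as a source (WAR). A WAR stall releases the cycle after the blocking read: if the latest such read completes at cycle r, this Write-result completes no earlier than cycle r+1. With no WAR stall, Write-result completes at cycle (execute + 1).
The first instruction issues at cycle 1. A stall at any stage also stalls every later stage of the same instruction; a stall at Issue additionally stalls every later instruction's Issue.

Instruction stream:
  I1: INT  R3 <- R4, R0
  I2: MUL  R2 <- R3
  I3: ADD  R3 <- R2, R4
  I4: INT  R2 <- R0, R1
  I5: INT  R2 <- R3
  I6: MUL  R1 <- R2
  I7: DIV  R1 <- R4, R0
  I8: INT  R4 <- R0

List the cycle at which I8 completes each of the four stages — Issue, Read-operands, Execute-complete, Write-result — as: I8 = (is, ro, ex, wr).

[I1] 1/2/3/4
[I2] 2/5/9/10  (RAW R3: wait I1 write@4)
[I3] 5/11/13/14  (WAW R3: wait I1 write@4; RAW R2: wait I2 write@10)
[I4] 11/12/13/14  (WAW R2: wait I2 write@10)
[I5] 15/16/17/18  (struct: INT busy until I4 writes@14)
[I6] 16/19/23/24  (RAW R2: wait I5 write@18)
[I7] 25/26/34/35  (WAW R1: wait I6 write@24)
[I8] 26/27/28/29

I8 = (26, 27, 28, 29)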